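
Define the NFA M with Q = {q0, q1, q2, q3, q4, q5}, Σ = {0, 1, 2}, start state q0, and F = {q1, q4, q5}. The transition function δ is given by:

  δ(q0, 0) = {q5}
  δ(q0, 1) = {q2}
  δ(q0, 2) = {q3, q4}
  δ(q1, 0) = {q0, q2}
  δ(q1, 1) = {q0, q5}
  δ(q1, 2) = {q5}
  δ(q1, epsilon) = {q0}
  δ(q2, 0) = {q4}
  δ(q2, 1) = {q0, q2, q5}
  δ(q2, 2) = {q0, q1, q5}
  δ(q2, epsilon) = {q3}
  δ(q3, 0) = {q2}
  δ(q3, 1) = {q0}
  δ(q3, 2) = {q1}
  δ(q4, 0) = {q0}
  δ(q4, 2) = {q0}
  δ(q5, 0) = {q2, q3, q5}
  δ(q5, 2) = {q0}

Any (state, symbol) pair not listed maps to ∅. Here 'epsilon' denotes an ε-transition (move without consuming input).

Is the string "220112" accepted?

Yes

Start in {q0}.
Read '2': {q0} → {q3, q4}.
Read '2': {q3, q4} → {q0, q1}.
Read '0': {q0, q1} → {q0, q2, q3, q5}.
Read '1': {q0, q2, q3, q5} → {q0, q2, q3, q5}.
Read '1': {q0, q2, q3, q5} → {q0, q2, q3, q5}.
Read '2': {q0, q2, q3, q5} → {q0, q1, q3, q4, q5}.
The final set {q0, q1, q3, q4, q5} contains the accepting states q1, q4, q5.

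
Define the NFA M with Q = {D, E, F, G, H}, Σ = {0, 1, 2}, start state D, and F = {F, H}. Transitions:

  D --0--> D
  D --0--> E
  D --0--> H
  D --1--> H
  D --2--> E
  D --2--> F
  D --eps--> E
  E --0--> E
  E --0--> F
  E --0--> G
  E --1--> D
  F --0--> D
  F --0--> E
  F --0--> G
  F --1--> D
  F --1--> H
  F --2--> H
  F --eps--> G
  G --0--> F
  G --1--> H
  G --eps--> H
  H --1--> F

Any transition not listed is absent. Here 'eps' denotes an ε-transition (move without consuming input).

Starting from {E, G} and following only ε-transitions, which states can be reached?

Begin with {E, G}.
ε-move G → H; add H.

{E, G, H}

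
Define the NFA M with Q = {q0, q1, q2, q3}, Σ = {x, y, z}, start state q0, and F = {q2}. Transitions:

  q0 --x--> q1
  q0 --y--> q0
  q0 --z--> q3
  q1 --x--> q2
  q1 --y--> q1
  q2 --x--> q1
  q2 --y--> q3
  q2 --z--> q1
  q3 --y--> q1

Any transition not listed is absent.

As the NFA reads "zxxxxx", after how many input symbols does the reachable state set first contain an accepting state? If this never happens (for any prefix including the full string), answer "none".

none

Start in {q0}.
Read 'z': q0→{q3}; now {q3}.
Read 'x': q3→∅; now ∅.
The set is empty and remains empty for the remaining 4 symbols.
No reachable set along the way intersects F.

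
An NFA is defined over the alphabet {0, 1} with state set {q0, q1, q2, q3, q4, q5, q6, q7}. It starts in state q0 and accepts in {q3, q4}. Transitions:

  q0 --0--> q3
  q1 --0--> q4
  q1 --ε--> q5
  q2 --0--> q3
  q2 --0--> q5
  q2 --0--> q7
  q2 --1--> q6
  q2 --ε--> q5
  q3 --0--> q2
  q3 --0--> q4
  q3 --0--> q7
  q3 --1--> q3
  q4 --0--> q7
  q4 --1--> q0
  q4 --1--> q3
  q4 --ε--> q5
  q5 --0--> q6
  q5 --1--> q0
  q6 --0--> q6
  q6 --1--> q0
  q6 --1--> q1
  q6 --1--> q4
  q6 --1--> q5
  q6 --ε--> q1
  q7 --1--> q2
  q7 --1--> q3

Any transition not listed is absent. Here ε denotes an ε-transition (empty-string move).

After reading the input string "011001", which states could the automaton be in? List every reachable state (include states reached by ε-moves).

Start in {q0}.
Read '0': q0→{q3}; now {q3}.
Read '1': q3→{q3}; now {q3}.
Read '1': q3→{q3}; now {q3}.
Read '0': q3→{q2, q4, q7}; union {q2, q4, q7}; ε-closure = {q2, q4, q5, q7}.
Read '0': q2→{q3, q5, q7}, q4→{q7}, q5→{q6}, q7→∅; union {q3, q5, q6, q7}; ε-closure = {q1, q3, q5, q6, q7}.
Read '1': q1→∅, q3→{q3}, q5→{q0}, q6→{q0, q1, q4, q5}, q7→{q2, q3}; now {q0, q1, q2, q3, q4, q5}.

{q0, q1, q2, q3, q4, q5}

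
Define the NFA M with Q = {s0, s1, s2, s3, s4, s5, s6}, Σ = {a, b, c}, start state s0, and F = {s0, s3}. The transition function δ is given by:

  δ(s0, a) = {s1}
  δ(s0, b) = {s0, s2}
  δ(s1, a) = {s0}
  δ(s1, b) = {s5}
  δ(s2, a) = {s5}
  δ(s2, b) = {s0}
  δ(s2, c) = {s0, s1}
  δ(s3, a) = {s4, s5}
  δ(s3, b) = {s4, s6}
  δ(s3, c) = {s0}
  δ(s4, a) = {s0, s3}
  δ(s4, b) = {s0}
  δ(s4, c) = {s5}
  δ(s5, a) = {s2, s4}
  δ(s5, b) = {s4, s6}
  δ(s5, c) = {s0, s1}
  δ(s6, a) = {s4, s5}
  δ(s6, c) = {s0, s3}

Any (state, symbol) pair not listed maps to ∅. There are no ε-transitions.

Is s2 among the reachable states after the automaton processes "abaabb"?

Yes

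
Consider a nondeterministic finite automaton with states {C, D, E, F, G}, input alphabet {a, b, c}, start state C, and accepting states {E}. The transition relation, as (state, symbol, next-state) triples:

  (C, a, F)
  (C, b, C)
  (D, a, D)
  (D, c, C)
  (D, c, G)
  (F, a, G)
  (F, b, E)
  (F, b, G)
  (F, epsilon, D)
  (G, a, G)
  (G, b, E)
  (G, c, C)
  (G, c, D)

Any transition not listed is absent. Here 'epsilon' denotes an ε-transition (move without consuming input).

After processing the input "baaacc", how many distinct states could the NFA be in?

Start in {C}.
Read 'b': {C} → {C}.
Read 'a': {C} → {D, F}.
Read 'a': {D, F} → {D, G}.
Read 'a': {D, G} → {D, G}.
Read 'c': {D, G} → {C, D, G}.
Read 'c': {C, D, G} → {C, D, G}.
That set has 3 states.

3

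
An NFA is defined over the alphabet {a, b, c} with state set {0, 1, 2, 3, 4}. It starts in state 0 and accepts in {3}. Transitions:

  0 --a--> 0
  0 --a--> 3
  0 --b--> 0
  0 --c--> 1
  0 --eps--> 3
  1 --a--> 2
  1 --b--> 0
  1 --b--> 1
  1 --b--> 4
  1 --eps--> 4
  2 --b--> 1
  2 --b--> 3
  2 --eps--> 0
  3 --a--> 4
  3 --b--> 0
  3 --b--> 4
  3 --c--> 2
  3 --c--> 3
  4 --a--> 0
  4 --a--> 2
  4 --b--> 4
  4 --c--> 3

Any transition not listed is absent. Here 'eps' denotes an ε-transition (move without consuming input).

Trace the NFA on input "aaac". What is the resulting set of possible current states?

{0, 1, 2, 3, 4}

Start: ε-closure({0}) = {0, 3}.
Read 'a': 0→{0, 3}, 3→{4}; now {0, 3, 4}.
Read 'a': 0→{0, 3}, 3→{4}, 4→{0, 2}; now {0, 2, 3, 4}.
Read 'a': 0→{0, 3}, 2→∅, 3→{4}, 4→{0, 2}; now {0, 2, 3, 4}.
Read 'c': 0→{1}, 2→∅, 3→{2, 3}, 4→{3}; union {1, 2, 3}; ε-closure = {0, 1, 2, 3, 4}.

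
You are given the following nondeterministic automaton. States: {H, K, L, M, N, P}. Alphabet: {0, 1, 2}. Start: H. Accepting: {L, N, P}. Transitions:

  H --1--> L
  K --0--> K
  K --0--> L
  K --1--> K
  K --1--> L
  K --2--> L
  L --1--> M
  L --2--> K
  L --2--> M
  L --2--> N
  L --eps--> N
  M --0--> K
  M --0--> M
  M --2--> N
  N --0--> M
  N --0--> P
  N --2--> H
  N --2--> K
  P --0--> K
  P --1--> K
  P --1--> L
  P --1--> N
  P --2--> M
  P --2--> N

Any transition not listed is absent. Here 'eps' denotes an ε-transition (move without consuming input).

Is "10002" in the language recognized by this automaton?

Yes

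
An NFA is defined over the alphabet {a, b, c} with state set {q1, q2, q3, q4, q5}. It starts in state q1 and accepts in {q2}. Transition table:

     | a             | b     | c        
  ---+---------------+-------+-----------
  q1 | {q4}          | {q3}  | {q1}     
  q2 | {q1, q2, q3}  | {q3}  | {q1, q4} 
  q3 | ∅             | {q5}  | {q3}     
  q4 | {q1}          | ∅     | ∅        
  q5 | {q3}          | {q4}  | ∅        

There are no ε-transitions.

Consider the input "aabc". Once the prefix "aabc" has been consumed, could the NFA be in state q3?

Start in {q1}.
Read 'a': {q1} → {q4}.
Read 'a': {q4} → {q1}.
Read 'b': {q1} → {q3}.
Read 'c': {q3} → {q3}.
State q3 is in {q3}.

Yes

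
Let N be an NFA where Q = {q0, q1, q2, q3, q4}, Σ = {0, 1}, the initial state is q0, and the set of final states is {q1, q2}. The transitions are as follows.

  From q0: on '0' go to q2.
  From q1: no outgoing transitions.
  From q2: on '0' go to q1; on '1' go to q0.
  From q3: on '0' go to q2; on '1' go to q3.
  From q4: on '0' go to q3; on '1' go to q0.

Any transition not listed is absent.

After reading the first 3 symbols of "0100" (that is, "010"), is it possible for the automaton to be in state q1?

No

Start in {q0}.
Read '0': q0→{q2}; now {q2}.
Read '1': q2→{q0}; now {q0}.
Read '0': q0→{q2}; now {q2}.
State q1 is not in {q2}.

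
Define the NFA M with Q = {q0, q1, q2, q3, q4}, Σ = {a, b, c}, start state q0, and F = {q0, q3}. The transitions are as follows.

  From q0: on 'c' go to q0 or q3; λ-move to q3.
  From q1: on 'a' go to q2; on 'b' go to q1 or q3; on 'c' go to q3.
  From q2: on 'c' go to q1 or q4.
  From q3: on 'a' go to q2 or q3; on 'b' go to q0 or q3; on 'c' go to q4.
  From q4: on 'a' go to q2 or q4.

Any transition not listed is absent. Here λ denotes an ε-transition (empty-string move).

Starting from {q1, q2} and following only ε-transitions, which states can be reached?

Begin with {q1, q2}.
No ε-moves leave this set, so the closure equals the set itself.

{q1, q2}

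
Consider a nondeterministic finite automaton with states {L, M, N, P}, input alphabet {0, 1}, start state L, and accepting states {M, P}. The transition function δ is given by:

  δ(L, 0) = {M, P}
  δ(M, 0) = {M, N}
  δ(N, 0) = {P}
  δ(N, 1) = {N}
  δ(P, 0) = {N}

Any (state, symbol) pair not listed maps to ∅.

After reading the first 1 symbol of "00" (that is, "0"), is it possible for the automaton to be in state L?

No

Start in {L}.
Read '0': {L} → {M, P}.
State L is not in {M, P}.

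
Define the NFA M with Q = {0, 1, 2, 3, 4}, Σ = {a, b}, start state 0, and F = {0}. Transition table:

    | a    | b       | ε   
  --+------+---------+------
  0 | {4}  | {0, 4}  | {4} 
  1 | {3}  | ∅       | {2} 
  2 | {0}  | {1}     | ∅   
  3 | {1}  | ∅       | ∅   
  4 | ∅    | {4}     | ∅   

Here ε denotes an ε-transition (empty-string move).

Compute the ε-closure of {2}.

Begin with {2}.
No ε-moves leave this set, so the closure equals the set itself.

{2}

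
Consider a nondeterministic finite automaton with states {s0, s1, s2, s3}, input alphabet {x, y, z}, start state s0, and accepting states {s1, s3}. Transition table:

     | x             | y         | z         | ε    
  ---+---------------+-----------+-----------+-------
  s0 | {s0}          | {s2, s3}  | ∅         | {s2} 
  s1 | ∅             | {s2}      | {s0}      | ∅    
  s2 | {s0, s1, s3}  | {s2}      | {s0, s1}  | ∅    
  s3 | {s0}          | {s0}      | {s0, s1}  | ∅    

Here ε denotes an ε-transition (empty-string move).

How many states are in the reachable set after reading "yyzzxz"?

Start: ε-closure({s0}) = {s0, s2}.
Read 'y': {s0, s2} → {s2, s3}.
Read 'y': {s2, s3} → {s0, s2}.
Read 'z': {s0, s2} → {s0, s1, s2}.
Read 'z': {s0, s1, s2} → {s0, s1, s2}.
Read 'x': {s0, s1, s2} → {s0, s1, s2, s3}.
Read 'z': {s0, s1, s2, s3} → {s0, s1, s2}.
That set has 3 states.

3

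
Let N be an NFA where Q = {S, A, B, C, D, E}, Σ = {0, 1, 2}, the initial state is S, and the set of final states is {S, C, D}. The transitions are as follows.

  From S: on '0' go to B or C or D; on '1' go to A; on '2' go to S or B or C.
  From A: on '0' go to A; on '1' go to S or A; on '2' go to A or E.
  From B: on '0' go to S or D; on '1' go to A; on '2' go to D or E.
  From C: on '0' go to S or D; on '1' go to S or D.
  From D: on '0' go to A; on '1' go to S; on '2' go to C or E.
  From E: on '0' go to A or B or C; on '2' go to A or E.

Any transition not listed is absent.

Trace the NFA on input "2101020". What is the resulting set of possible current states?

Start in {S}.
Read '2': {S} → {S, B, C}.
Read '1': {S, B, C} → {S, A, D}.
Read '0': {S, A, D} → {A, B, C, D}.
Read '1': {A, B, C, D} → {S, A, D}.
Read '0': {S, A, D} → {A, B, C, D}.
Read '2': {A, B, C, D} → {A, C, D, E}.
Read '0': {A, C, D, E} → {S, A, B, C, D}.

{S, A, B, C, D}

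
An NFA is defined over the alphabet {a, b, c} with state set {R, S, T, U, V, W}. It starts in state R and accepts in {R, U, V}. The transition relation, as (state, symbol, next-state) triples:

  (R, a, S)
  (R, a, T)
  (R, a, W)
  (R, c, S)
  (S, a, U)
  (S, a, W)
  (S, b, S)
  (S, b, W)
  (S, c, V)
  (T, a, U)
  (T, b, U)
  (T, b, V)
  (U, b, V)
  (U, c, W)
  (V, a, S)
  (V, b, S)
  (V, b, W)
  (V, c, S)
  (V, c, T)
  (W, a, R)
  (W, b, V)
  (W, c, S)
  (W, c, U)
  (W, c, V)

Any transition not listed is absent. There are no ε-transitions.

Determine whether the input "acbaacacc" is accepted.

Start in {R}.
Read 'a': {R} → {S, T, W}.
Read 'c': {S, T, W} → {S, U, V}.
Read 'b': {S, U, V} → {S, V, W}.
Read 'a': {S, V, W} → {R, S, U, W}.
Read 'a': {R, S, U, W} → {R, S, T, U, W}.
Read 'c': {R, S, T, U, W} → {S, U, V, W}.
Read 'a': {S, U, V, W} → {R, S, U, W}.
Read 'c': {R, S, U, W} → {S, U, V, W}.
Read 'c': {S, U, V, W} → {S, T, U, V, W}.
The final set {S, T, U, V, W} contains the accepting states U, V.

Yes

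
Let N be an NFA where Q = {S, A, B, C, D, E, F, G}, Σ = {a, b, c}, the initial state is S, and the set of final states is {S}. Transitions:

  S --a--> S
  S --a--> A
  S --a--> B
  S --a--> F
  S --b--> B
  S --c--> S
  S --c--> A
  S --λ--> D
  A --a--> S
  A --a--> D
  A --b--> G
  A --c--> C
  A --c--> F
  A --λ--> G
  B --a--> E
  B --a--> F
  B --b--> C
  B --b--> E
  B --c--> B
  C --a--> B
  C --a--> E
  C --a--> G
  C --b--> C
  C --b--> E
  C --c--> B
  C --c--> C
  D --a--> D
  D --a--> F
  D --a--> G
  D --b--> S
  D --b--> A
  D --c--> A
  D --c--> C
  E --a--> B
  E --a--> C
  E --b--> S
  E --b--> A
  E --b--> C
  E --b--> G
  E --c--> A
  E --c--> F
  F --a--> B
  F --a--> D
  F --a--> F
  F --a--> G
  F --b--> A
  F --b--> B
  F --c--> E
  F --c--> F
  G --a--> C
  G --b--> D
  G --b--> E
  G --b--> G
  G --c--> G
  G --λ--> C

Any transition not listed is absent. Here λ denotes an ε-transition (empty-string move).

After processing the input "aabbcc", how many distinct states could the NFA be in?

8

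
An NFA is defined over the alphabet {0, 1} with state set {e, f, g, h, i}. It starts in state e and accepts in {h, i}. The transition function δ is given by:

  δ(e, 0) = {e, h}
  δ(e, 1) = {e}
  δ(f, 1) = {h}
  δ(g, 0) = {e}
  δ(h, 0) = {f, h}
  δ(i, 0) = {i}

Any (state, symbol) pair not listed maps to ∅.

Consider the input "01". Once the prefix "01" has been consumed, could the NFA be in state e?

Yes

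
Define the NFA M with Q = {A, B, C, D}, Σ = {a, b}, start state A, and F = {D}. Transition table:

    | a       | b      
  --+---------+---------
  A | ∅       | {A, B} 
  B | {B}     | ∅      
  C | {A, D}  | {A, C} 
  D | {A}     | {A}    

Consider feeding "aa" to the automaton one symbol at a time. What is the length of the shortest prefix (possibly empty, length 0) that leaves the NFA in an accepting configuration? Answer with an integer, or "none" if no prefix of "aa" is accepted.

none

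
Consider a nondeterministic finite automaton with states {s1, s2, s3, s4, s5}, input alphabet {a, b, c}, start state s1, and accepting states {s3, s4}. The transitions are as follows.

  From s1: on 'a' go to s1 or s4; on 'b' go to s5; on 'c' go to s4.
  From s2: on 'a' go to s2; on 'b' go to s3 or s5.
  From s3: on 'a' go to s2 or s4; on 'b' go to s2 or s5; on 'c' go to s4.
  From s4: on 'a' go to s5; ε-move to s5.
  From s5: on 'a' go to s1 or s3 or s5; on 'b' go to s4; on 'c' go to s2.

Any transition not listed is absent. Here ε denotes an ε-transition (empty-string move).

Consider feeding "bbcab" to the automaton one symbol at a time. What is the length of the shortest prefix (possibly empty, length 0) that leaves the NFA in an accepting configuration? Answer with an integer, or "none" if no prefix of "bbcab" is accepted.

2

Start in {s1}.
Read 'b': {s1} → {s5}.
Read 'b': {s5} → {s4, s5}.
None of the earlier sets intersect F, but {s4, s5} does.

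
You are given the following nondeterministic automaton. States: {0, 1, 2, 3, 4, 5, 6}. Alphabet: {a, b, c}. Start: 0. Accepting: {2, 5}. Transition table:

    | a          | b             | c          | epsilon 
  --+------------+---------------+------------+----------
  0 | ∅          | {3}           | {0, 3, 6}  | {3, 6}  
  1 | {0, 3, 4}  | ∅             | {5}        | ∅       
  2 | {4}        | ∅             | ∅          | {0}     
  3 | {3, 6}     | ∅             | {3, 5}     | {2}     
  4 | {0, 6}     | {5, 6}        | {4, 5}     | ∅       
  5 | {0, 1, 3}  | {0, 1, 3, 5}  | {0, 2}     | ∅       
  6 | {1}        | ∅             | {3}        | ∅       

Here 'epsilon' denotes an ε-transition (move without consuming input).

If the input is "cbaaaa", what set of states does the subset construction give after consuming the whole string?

{0, 1, 2, 3, 4, 6}

Start: ε-closure({0}) = {0, 2, 3, 6}.
Read 'c': 0→{0, 3, 6}, 2→∅, 3→{3, 5}, 6→{3}; union {0, 3, 5, 6}; ε-closure = {0, 2, 3, 5, 6}.
Read 'b': 0→{3}, 2→∅, 3→∅, 5→{0, 1, 3, 5}, 6→∅; union {0, 1, 3, 5}; ε-closure = {0, 1, 2, 3, 5, 6}.
Read 'a': 0→∅, 1→{0, 3, 4}, 2→{4}, 3→{3, 6}, 5→{0, 1, 3}, 6→{1}; union {0, 1, 3, 4, 6}; ε-closure = {0, 1, 2, 3, 4, 6}.
Read 'a': 0→∅, 1→{0, 3, 4}, 2→{4}, 3→{3, 6}, 4→{0, 6}, 6→{1}; union {0, 1, 3, 4, 6}; ε-closure = {0, 1, 2, 3, 4, 6}.
Read 'a': 0→∅, 1→{0, 3, 4}, 2→{4}, 3→{3, 6}, 4→{0, 6}, 6→{1}; union {0, 1, 3, 4, 6}; ε-closure = {0, 1, 2, 3, 4, 6}.
Read 'a': 0→∅, 1→{0, 3, 4}, 2→{4}, 3→{3, 6}, 4→{0, 6}, 6→{1}; union {0, 1, 3, 4, 6}; ε-closure = {0, 1, 2, 3, 4, 6}.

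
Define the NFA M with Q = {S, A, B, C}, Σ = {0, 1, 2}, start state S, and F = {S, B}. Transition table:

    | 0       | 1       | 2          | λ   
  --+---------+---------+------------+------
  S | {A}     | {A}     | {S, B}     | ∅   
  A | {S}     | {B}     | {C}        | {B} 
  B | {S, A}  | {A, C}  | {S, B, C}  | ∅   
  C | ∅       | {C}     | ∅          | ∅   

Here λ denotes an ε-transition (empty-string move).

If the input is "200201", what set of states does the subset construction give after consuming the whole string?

{A, B, C}

Start in {S}.
Read '2': {S} → {S, B}.
Read '0': {S, B} → {S, A, B}.
Read '0': {S, A, B} → {S, A, B}.
Read '2': {S, A, B} → {S, B, C}.
Read '0': {S, B, C} → {S, A, B}.
Read '1': {S, A, B} → {A, B, C}.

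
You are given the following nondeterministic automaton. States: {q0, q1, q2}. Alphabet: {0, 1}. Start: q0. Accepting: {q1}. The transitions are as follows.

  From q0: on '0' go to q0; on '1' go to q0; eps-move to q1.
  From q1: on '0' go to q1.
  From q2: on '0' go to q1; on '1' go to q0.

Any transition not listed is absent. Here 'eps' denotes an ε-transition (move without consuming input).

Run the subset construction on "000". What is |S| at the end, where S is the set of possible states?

Start: ε-closure({q0}) = {q0, q1}.
Read '0': q0→{q0}, q1→{q1}; now {q0, q1}.
Read '0': q0→{q0}, q1→{q1}; now {q0, q1}.
Read '0': q0→{q0}, q1→{q1}; now {q0, q1}.
That set has 2 states.

2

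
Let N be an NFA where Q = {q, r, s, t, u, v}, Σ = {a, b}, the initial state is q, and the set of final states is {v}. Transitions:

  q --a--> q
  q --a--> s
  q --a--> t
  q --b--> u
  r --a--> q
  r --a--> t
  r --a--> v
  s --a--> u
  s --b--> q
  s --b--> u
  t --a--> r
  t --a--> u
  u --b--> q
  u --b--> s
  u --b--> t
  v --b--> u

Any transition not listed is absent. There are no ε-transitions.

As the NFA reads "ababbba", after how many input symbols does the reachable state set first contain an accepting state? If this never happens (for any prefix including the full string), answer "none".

none

Start in {q}.
Read 'a': q→{q, s, t}; now {q, s, t}.
Read 'b': q→{u}, s→{q, u}, t→∅; now {q, u}.
Read 'a': q→{q, s, t}, u→∅; now {q, s, t}.
Read 'b': q→{u}, s→{q, u}, t→∅; now {q, u}.
Read 'b': q→{u}, u→{q, s, t}; now {q, s, t, u}.
Read 'b': q→{u}, s→{q, u}, t→∅, u→{q, s, t}; now {q, s, t, u}.
Read 'a': q→{q, s, t}, s→{u}, t→{r, u}, u→∅; now {q, r, s, t, u}.
No reachable set along the way intersects F.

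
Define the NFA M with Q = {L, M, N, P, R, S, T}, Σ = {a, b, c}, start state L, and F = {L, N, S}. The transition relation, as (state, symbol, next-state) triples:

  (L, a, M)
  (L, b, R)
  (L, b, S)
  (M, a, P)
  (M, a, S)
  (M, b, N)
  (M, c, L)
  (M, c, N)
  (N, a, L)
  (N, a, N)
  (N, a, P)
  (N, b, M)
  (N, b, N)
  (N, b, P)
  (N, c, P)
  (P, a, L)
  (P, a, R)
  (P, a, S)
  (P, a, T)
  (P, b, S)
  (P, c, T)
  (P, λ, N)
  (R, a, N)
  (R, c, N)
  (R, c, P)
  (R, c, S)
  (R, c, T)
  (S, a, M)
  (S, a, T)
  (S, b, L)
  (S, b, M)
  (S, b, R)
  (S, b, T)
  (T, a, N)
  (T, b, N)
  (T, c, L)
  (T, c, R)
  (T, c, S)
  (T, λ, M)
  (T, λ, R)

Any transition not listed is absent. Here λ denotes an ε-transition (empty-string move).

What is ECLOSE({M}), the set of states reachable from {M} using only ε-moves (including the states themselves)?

Begin with {M}.
No ε-moves leave this set, so the closure equals the set itself.

{M}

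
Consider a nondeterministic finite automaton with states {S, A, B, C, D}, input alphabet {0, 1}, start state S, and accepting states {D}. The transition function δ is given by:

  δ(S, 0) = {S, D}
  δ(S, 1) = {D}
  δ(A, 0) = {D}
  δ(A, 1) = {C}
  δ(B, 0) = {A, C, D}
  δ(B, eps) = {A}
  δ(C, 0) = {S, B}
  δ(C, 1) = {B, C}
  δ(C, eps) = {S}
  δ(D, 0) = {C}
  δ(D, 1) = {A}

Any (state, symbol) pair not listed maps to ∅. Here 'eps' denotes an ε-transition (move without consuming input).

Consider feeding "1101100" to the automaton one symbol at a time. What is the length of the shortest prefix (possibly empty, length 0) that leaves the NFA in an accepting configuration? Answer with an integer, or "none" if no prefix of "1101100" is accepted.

Start in {S}.
Read '1': S→{D}; now {D}.
None of the earlier sets intersect F, but {D} does.

1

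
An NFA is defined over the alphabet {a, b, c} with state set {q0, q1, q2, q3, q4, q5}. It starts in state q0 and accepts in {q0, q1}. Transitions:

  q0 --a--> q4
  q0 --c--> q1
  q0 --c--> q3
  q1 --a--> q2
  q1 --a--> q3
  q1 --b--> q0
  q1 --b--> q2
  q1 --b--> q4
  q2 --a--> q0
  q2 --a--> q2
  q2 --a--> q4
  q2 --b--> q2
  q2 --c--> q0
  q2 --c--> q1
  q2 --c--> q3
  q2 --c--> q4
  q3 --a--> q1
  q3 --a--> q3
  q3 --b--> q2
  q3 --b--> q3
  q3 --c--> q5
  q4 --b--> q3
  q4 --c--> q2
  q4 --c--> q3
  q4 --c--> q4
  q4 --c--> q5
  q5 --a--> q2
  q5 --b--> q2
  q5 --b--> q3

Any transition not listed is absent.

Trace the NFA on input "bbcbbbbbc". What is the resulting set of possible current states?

Start in {q0}.
Read 'b': q0→∅; now ∅.
The set is empty and remains empty for the remaining 8 symbols.

∅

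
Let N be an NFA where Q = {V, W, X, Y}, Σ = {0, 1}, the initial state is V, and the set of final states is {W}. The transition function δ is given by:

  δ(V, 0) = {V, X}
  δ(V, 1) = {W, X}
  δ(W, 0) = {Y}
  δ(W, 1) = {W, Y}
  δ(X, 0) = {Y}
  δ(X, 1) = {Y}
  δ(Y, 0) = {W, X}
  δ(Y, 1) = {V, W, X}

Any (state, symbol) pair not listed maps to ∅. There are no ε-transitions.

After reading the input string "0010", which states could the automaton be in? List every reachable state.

Start in {V}.
Read '0': V→{V, X}; now {V, X}.
Read '0': V→{V, X}, X→{Y}; now {V, X, Y}.
Read '1': V→{W, X}, X→{Y}, Y→{V, W, X}; now {V, W, X, Y}.
Read '0': V→{V, X}, W→{Y}, X→{Y}, Y→{W, X}; now {V, W, X, Y}.

{V, W, X, Y}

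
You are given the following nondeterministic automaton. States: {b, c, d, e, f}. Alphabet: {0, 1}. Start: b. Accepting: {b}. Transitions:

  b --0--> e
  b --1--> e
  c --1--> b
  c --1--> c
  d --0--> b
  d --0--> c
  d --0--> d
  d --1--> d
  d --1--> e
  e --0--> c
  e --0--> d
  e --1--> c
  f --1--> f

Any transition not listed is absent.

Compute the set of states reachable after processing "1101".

∅

Start in {b}.
Read '1': b→{e}; now {e}.
Read '1': e→{c}; now {c}.
Read '0': c→∅; now ∅.
The set is empty and remains empty for the remaining 1 symbol.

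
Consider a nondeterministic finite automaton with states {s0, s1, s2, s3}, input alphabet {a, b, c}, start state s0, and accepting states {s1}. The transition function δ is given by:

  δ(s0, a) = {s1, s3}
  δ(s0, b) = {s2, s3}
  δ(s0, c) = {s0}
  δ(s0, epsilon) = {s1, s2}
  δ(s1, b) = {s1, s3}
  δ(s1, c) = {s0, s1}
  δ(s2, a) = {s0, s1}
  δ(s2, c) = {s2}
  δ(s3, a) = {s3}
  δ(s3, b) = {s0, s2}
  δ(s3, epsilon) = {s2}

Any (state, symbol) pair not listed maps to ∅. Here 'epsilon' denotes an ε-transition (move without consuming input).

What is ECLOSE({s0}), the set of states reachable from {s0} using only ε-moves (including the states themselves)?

{s0, s1, s2}

Begin with {s0}.
ε-move s0 → s1; add s1.
ε-move s0 → s2; add s2.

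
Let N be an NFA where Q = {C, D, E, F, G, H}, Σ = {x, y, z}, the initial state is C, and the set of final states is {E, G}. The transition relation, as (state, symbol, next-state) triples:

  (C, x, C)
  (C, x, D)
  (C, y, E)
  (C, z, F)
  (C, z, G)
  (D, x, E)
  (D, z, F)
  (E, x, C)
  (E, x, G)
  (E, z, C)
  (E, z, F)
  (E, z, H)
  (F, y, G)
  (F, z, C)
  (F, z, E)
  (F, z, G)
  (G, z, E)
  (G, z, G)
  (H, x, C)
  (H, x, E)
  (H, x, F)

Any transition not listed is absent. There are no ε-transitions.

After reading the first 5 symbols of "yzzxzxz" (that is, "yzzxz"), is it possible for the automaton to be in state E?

Yes

Start in {C}.
Read 'y': C→{E}; now {E}.
Read 'z': E→{C, F, H}; now {C, F, H}.
Read 'z': C→{F, G}, F→{C, E, G}, H→∅; now {C, E, F, G}.
Read 'x': C→{C, D}, E→{C, G}, F→∅, G→∅; now {C, D, G}.
Read 'z': C→{F, G}, D→{F}, G→{E, G}; now {E, F, G}.
State E is in {E, F, G}.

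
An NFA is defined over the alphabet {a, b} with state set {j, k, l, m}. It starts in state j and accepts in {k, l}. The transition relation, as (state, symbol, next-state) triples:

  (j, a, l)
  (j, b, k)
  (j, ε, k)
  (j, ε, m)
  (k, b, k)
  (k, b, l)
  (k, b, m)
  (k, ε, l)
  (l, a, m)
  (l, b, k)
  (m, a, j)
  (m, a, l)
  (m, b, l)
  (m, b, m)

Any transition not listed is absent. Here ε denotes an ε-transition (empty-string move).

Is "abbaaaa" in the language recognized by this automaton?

Start: ε-closure({j}) = {j, k, l, m}.
Read 'a': j→{l}, k→∅, l→{m}, m→{j, l}; union {j, l, m}; ε-closure = {j, k, l, m}.
Read 'b': j→{k}, k→{k, l, m}, l→{k}, m→{l, m}; now {k, l, m}.
Read 'b': k→{k, l, m}, l→{k}, m→{l, m}; now {k, l, m}.
Read 'a': k→∅, l→{m}, m→{j, l}; union {j, l, m}; ε-closure = {j, k, l, m}.
Read 'a': j→{l}, k→∅, l→{m}, m→{j, l}; union {j, l, m}; ε-closure = {j, k, l, m}.
Read 'a': j→{l}, k→∅, l→{m}, m→{j, l}; union {j, l, m}; ε-closure = {j, k, l, m}.
Read 'a': j→{l}, k→∅, l→{m}, m→{j, l}; union {j, l, m}; ε-closure = {j, k, l, m}.
The final set {j, k, l, m} contains the accepting states k, l.

Yes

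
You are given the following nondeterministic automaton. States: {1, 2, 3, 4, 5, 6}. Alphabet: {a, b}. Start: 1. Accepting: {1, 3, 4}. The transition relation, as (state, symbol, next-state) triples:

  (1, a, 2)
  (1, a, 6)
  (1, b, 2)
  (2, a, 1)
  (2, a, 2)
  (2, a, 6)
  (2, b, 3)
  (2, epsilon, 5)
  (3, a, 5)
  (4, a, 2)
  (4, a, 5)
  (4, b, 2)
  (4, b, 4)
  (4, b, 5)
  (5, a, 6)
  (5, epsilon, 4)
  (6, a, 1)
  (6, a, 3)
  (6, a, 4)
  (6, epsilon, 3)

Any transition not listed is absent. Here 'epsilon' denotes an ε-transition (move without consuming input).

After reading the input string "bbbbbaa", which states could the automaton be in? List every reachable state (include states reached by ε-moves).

Start in {1}.
Read 'b': {1} → {2, 4, 5}.
Read 'b': {2, 4, 5} → {2, 3, 4, 5}.
Read 'b': {2, 3, 4, 5} → {2, 3, 4, 5}.
Read 'b': {2, 3, 4, 5} → {2, 3, 4, 5}.
Read 'b': {2, 3, 4, 5} → {2, 3, 4, 5}.
Read 'a': {2, 3, 4, 5} → {1, 2, 3, 4, 5, 6}.
Read 'a': {1, 2, 3, 4, 5, 6} → {1, 2, 3, 4, 5, 6}.

{1, 2, 3, 4, 5, 6}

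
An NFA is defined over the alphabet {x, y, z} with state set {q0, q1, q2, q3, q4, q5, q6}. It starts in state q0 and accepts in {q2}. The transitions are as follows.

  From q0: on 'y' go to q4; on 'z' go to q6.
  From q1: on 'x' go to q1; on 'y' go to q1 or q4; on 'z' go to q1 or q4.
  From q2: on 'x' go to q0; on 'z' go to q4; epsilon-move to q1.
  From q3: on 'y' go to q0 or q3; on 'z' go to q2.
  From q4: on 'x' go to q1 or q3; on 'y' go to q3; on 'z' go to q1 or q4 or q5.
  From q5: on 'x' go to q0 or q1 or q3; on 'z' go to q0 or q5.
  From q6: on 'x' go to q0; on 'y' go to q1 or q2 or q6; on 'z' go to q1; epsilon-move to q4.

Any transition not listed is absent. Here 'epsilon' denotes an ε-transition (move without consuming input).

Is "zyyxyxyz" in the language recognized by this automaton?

Yes

Start in {q0}.
Read 'z': q0→{q6}; union {q6}; ε-closure = {q4, q6}.
Read 'y': q4→{q3}, q6→{q1, q2, q6}; union {q1, q2, q3, q6}; ε-closure = {q1, q2, q3, q4, q6}.
Read 'y': q1→{q1, q4}, q2→∅, q3→{q0, q3}, q4→{q3}, q6→{q1, q2, q6}; now {q0, q1, q2, q3, q4, q6}.
Read 'x': q0→∅, q1→{q1}, q2→{q0}, q3→∅, q4→{q1, q3}, q6→{q0}; now {q0, q1, q3}.
Read 'y': q0→{q4}, q1→{q1, q4}, q3→{q0, q3}; now {q0, q1, q3, q4}.
Read 'x': q0→∅, q1→{q1}, q3→∅, q4→{q1, q3}; now {q1, q3}.
Read 'y': q1→{q1, q4}, q3→{q0, q3}; now {q0, q1, q3, q4}.
Read 'z': q0→{q6}, q1→{q1, q4}, q3→{q2}, q4→{q1, q4, q5}; now {q1, q2, q4, q5, q6}.
The final set {q1, q2, q4, q5, q6} contains the accepting state q2.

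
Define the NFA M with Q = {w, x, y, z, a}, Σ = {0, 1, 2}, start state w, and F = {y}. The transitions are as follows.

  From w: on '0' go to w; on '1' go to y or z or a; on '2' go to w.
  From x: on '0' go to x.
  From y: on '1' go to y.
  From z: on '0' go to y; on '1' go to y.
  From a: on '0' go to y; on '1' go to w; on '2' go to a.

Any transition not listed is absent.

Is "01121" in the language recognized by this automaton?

Yes

Start in {w}.
Read '0': w→{w}; now {w}.
Read '1': w→{y, z, a}; now {y, z, a}.
Read '1': y→{y}, z→{y}, a→{w}; now {w, y}.
Read '2': w→{w}, y→∅; now {w}.
Read '1': w→{y, z, a}; now {y, z, a}.
The final set {y, z, a} contains the accepting state y.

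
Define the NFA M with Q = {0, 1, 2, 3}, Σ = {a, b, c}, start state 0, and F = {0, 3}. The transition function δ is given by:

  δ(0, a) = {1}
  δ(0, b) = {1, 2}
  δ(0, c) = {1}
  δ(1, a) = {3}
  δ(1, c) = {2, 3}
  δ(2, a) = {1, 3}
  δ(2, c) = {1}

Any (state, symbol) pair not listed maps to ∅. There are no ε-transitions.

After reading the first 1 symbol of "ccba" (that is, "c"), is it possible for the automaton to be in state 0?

No

Start in {0}.
Read 'c': {0} → {1}.
State 0 is not in {1}.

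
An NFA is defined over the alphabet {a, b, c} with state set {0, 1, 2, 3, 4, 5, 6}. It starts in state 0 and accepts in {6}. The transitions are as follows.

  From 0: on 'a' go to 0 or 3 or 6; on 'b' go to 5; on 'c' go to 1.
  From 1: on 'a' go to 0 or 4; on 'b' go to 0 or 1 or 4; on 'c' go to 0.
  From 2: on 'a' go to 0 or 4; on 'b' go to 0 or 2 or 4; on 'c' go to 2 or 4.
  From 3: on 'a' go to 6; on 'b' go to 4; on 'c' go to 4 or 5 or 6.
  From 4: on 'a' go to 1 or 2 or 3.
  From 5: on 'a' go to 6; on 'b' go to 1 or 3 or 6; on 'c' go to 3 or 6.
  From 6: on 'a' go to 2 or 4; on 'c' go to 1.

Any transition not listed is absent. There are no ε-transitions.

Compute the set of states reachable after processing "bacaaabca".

{0, 1, 2, 3, 4, 6}

Start in {0}.
Read 'b': 0→{5}; now {5}.
Read 'a': 5→{6}; now {6}.
Read 'c': 6→{1}; now {1}.
Read 'a': 1→{0, 4}; now {0, 4}.
Read 'a': 0→{0, 3, 6}, 4→{1, 2, 3}; now {0, 1, 2, 3, 6}.
Read 'a': 0→{0, 3, 6}, 1→{0, 4}, 2→{0, 4}, 3→{6}, 6→{2, 4}; now {0, 2, 3, 4, 6}.
Read 'b': 0→{5}, 2→{0, 2, 4}, 3→{4}, 4→∅, 6→∅; now {0, 2, 4, 5}.
Read 'c': 0→{1}, 2→{2, 4}, 4→∅, 5→{3, 6}; now {1, 2, 3, 4, 6}.
Read 'a': 1→{0, 4}, 2→{0, 4}, 3→{6}, 4→{1, 2, 3}, 6→{2, 4}; now {0, 1, 2, 3, 4, 6}.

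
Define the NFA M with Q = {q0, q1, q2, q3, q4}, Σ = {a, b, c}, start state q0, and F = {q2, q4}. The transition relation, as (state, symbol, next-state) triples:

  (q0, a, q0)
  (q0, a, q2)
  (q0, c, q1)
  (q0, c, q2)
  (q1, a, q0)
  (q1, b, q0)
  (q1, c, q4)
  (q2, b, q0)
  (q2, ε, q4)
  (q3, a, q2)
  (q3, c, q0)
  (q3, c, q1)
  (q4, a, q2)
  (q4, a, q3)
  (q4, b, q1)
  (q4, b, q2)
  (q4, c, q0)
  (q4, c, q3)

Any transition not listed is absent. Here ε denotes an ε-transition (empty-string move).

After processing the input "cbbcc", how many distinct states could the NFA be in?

Start in {q0}.
Read 'c': {q0} → {q1, q2, q4}.
Read 'b': {q1, q2, q4} → {q0, q1, q2, q4}.
Read 'b': {q0, q1, q2, q4} → {q0, q1, q2, q4}.
Read 'c': {q0, q1, q2, q4} → {q0, q1, q2, q3, q4}.
Read 'c': {q0, q1, q2, q3, q4} → {q0, q1, q2, q3, q4}.
That set has 5 states.

5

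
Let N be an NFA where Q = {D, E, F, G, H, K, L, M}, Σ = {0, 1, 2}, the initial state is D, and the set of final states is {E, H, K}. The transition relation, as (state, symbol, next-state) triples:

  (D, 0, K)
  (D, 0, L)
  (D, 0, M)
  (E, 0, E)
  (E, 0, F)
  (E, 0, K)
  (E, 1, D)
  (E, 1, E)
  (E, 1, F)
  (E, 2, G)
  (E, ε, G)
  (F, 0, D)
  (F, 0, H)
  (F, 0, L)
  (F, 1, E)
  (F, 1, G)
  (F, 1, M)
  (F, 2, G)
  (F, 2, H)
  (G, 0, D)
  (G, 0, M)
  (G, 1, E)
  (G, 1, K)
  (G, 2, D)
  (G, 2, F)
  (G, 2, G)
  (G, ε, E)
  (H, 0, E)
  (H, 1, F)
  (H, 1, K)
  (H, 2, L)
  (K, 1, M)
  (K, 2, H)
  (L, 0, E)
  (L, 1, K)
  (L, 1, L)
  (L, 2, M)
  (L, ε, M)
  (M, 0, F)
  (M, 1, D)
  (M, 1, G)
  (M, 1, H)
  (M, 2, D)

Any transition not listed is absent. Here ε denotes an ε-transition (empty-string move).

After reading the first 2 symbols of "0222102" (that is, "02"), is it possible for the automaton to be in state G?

Start in {D}.
Read '0': D→{K, L, M}; now {K, L, M}.
Read '2': K→{H}, L→{M}, M→{D}; now {D, H, M}.
State G is not in {D, H, M}.

No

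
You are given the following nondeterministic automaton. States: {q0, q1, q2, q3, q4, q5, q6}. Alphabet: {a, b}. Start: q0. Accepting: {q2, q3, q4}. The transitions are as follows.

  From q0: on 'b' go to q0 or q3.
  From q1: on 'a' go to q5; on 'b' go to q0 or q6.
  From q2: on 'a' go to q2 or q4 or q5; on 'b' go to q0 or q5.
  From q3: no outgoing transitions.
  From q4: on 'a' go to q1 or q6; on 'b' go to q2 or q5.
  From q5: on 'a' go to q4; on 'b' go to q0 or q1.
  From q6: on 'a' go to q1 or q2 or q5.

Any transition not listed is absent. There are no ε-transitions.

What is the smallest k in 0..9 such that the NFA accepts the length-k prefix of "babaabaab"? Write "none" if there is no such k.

Start in {q0}.
Read 'b': q0→{q0, q3}; now {q0, q3}.
None of the earlier sets intersect F, but {q0, q3} does.

1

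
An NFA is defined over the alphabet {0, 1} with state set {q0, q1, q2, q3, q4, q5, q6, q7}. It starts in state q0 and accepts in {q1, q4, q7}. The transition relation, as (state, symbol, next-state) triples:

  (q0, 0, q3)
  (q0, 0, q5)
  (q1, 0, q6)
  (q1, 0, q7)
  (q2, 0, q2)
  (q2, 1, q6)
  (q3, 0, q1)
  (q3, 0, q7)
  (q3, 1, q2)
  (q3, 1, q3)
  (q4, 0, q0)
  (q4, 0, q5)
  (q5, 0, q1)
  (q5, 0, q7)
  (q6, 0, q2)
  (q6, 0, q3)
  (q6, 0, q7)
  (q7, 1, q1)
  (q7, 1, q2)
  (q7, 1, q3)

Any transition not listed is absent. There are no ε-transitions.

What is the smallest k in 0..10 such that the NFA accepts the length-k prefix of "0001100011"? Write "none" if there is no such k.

2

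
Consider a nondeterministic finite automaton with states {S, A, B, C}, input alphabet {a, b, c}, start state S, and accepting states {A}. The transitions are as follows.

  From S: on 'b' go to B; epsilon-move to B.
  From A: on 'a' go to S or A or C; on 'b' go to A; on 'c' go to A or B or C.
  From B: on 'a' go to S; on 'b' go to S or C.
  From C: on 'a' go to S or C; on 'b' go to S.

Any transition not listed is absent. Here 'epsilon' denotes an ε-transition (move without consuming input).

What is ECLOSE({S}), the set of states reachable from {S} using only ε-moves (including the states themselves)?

{S, B}

Begin with {S}.
ε-move S → B; add B.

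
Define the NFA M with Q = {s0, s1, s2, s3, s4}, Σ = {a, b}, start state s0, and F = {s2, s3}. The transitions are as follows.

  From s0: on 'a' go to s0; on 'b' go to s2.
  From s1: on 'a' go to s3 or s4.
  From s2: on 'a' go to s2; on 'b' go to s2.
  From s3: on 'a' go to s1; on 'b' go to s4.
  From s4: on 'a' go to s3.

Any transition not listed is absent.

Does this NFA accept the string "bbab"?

Yes

Start in {s0}.
Read 'b': s0→{s2}; now {s2}.
Read 'b': s2→{s2}; now {s2}.
Read 'a': s2→{s2}; now {s2}.
Read 'b': s2→{s2}; now {s2}.
The final set {s2} contains the accepting state s2.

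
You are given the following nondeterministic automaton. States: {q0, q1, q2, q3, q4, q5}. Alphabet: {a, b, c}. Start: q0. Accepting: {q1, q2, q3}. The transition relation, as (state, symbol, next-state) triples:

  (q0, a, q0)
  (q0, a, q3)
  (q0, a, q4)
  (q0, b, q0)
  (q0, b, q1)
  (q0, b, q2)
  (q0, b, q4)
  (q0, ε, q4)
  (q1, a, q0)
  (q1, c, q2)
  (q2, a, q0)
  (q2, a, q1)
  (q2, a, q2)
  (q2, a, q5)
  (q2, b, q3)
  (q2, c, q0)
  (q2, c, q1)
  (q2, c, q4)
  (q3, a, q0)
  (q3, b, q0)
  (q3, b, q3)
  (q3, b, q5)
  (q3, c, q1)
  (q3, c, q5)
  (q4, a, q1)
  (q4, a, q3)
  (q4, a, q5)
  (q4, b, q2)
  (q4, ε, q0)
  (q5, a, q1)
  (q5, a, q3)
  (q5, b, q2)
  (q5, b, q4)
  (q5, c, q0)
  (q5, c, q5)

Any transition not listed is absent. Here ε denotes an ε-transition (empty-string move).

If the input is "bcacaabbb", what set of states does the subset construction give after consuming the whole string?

Start: ε-closure({q0}) = {q0, q4}.
Read 'b': q0→{q0, q1, q2, q4}, q4→{q2}; now {q0, q1, q2, q4}.
Read 'c': q0→∅, q1→{q2}, q2→{q0, q1, q4}, q4→∅; now {q0, q1, q2, q4}.
Read 'a': q0→{q0, q3, q4}, q1→{q0}, q2→{q0, q1, q2, q5}, q4→{q1, q3, q5}; now {q0, q1, q2, q3, q4, q5}.
Read 'c': q0→∅, q1→{q2}, q2→{q0, q1, q4}, q3→{q1, q5}, q4→∅, q5→{q0, q5}; now {q0, q1, q2, q4, q5}.
Read 'a': q0→{q0, q3, q4}, q1→{q0}, q2→{q0, q1, q2, q5}, q4→{q1, q3, q5}, q5→{q1, q3}; now {q0, q1, q2, q3, q4, q5}.
Read 'a': q0→{q0, q3, q4}, q1→{q0}, q2→{q0, q1, q2, q5}, q3→{q0}, q4→{q1, q3, q5}, q5→{q1, q3}; now {q0, q1, q2, q3, q4, q5}.
Read 'b': q0→{q0, q1, q2, q4}, q1→∅, q2→{q3}, q3→{q0, q3, q5}, q4→{q2}, q5→{q2, q4}; now {q0, q1, q2, q3, q4, q5}.
Read 'b': q0→{q0, q1, q2, q4}, q1→∅, q2→{q3}, q3→{q0, q3, q5}, q4→{q2}, q5→{q2, q4}; now {q0, q1, q2, q3, q4, q5}.
Read 'b': q0→{q0, q1, q2, q4}, q1→∅, q2→{q3}, q3→{q0, q3, q5}, q4→{q2}, q5→{q2, q4}; now {q0, q1, q2, q3, q4, q5}.

{q0, q1, q2, q3, q4, q5}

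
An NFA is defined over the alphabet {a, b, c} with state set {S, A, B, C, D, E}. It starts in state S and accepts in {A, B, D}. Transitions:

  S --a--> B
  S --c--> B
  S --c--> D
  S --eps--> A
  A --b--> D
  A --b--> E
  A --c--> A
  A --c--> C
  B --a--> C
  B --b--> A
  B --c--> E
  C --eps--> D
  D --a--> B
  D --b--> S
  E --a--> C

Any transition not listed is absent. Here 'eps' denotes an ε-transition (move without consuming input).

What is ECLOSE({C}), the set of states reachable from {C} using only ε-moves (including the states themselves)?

Begin with {C}.
ε-move C → D; add D.

{C, D}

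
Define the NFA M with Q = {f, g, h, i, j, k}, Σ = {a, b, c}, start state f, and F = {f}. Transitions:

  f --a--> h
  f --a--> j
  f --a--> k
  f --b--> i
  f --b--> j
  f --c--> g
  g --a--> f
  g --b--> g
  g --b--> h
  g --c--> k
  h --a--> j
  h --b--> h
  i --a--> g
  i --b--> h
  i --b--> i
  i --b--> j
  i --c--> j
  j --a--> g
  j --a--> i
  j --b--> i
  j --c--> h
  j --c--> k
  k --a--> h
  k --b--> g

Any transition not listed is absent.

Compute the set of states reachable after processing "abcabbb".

Start in {f}.
Read 'a': f→{h, j, k}; now {h, j, k}.
Read 'b': h→{h}, j→{i}, k→{g}; now {g, h, i}.
Read 'c': g→{k}, h→∅, i→{j}; now {j, k}.
Read 'a': j→{g, i}, k→{h}; now {g, h, i}.
Read 'b': g→{g, h}, h→{h}, i→{h, i, j}; now {g, h, i, j}.
Read 'b': g→{g, h}, h→{h}, i→{h, i, j}, j→{i}; now {g, h, i, j}.
Read 'b': g→{g, h}, h→{h}, i→{h, i, j}, j→{i}; now {g, h, i, j}.

{g, h, i, j}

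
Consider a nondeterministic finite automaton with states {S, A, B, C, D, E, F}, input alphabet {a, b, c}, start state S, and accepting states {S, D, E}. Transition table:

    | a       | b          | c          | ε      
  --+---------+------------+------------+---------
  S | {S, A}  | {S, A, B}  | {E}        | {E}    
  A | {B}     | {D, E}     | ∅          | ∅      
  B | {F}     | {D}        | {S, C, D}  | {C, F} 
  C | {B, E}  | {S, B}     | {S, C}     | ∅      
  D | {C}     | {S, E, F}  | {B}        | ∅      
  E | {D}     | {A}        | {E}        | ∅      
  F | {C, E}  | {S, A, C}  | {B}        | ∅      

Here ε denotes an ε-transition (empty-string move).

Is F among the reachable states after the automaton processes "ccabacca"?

Yes

Start: ε-closure({S}) = {S, E}.
Read 'c': {S, E} → {E}.
Read 'c': {E} → {E}.
Read 'a': {E} → {D}.
Read 'b': {D} → {S, E, F}.
Read 'a': {S, E, F} → {S, A, C, D, E}.
Read 'c': {S, A, C, D, E} → {S, B, C, E, F}.
Read 'c': {S, B, C, E, F} → {S, B, C, D, E, F}.
Read 'a': {S, B, C, D, E, F} → {S, A, B, C, D, E, F}.
State F is in {S, A, B, C, D, E, F}.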